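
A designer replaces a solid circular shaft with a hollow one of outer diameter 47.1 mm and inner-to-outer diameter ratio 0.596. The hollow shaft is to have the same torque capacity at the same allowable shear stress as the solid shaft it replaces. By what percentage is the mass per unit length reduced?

29.5 %

Equal τ_max and T ⇒ the solid shaft needs d_s³ = d_o³(1−k⁴), so d_s = 47.1·(1−0.596⁴)^(1/3) = 45.03 mm.
Area ratio A_h/A_s = d_o²(1−k²)/d_s² = (1−k²)/(1−k⁴)^(2/3) = 0.7054.
Mass saving = 1 − 0.7054 = 29.5 %.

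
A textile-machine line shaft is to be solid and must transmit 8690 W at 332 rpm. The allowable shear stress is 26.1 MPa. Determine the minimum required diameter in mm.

ω = 2π·332/60 = 34.77 rad/s, so T = P/ω = 8690 / 34.77 = 249.9 N·m.
For a solid shaft τ_max = 16T/(πd³), so d = (16T/(π τ_allow))^(1/3) = (16·249.9/(π·2.61×10^7))^(1/3) = 0.03654 m.

36.5 mm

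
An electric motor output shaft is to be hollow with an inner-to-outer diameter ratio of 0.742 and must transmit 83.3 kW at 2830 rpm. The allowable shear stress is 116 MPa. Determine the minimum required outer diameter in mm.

26.1 mm

ω = 2π·2830/60 = 296.4 rad/s, so T = P/ω = 83.3×10³ / 296.4 = 281.1 N·m.
For a hollow shaft with d_i/d_o = 0.742: τ_max = 16T/(π d_o³ (1−k⁴)), so d_o = [16T/(π τ_allow (1−k⁴))]^(1/3) = [16·281.1/(π·1.16×10^8·0.6969)]^(1/3) = 0.02607 m.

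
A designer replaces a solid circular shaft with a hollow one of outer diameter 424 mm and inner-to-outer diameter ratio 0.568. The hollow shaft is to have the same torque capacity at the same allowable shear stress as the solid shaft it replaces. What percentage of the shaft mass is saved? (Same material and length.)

Equal τ_max and T ⇒ the solid shaft needs d_s³ = d_o³(1−k⁴), so d_s = 424·(1−0.568⁴)^(1/3) = 408.7 mm.
Area ratio A_h/A_s = d_o²(1−k²)/d_s² = (1−k²)/(1−k⁴)^(2/3) = 0.7289.
Mass saving = 1 − 0.7289 = 27.1 %.

27.1 %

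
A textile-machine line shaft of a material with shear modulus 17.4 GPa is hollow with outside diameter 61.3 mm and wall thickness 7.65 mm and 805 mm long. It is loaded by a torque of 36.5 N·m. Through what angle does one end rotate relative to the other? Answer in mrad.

J = π(d_o⁴ − d_i⁴)/32 = π(0.0613⁴ − 0.0460⁴)/32 = 9.467×10^-7 m⁴.
θ = T·L/(G·J) = 36.50 × 0.805 / (17.4×10⁹ × 9.467×10^-7) = 1.784×10^-3 rad.

1.78 mrad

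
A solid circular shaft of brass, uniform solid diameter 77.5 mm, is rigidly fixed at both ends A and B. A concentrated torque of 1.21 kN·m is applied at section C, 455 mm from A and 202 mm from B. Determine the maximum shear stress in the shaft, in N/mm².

With uniform GJ and both ends fixed, compatibility θ_AC = θ_CB gives T_A·a = T_B·b, together with T_A + T_B = T₀.
T_A = T₀·b/(a+b) = 1210·202/657.0 = 372.0 N·m; T_B = 838.0 N·m.
τ in each portion: τ_AC = 4.07×10^6 Pa, τ_CB = 9.17×10^6 Pa; maximum is in CB.
τ_max = T_CB·r/J = 838.0·0.0387/3.54×10^-6 = 9.168×10^6 Pa.

9.17 N/mm²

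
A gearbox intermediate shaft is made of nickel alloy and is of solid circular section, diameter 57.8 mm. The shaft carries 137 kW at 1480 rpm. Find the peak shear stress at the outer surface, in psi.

3380 psi

ω = 2π·1480/60 = 155.0 rad/s, so T = P/ω = 137×10³ / 155.0 = 884.0 N·m.
J = πd⁴/32 = π(0.0578)⁴/32 = 1.096×10^-6 m⁴.
τ_max = T·r/J = 884.0 × 0.0289 / 1.096×10^-6 = 2.331×10^7 Pa.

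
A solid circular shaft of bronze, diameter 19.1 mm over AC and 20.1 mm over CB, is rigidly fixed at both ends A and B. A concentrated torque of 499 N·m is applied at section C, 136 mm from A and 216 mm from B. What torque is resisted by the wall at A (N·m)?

Compatibility: T_A·a/J_AC = T_B·b/J_CB with T_A + T_B = T₀.
J_AC = 1.31×10^-8 m⁴, J_CB = 1.60×10^-8 m⁴, so T_A = T₀·(J_AC/a)/((J_AC/a)+(J_CB/b)) = 281.6 N·m, T_B = 217.4 N·m.

282 N·m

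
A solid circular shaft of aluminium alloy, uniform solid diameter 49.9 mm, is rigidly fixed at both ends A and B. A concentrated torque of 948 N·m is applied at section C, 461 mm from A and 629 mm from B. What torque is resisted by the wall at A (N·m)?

With uniform GJ and both ends fixed, compatibility θ_AC = θ_CB gives T_A·a = T_B·b, together with T_A + T_B = T₀.
T_A = T₀·b/(a+b) = 948.0·629/1090 = 547.1 N·m; T_B = 400.9 N·m.

547 N·m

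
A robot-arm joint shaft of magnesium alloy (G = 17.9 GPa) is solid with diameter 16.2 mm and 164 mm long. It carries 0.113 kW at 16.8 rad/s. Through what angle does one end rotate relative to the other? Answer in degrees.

0.522°

ω = 16.8 rad/s, so T = P/ω = 0.113×10³ / 16.80 = 6.726 N·m.
J = πd⁴/32 = π(0.0162)⁴/32 = 6.762×10^-9 m⁴.
θ = T·L/(G·J) = 6.726 × 0.164 / (17.9×10⁹ × 6.762×10^-9) = 9.114×10^-3 rad.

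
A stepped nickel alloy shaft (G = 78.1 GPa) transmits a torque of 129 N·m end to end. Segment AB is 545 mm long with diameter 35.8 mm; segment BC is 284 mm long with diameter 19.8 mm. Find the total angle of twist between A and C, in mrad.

36.7 mrad

J_AB = π(0.0358)⁴/32 = 1.61×10^-7 m⁴; J_BC = π(0.0198)⁴/32 = 1.51×10^-8 m⁴.
θ = (T/G)·Σ L_i/J_i = (129.0/78.1×10⁹)·(0.545/1.61×10^-7 + 0.284/1.51×10^-8) = 0.03667 rad.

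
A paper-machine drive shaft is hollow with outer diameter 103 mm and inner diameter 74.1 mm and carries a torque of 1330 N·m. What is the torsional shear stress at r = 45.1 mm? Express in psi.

J = π(d_o⁴ − d_i⁴)/32 = π(0.103⁴ − 0.0741⁴)/32 = 8.090×10^-6 m⁴.
Shear stress varies linearly with radius: τ = T·r/J = 1330 × 0.0451 / 8.090×10^-6 = 7.415×10^6 Pa.

1080 psi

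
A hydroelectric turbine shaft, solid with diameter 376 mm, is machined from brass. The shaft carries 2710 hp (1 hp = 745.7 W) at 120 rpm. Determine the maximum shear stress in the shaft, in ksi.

ω = 2π·120/60 = 12.57 rad/s, so T = P/ω = 2710×745.7 / 12.57 = 160800 N·m.
J = πd⁴/32 = π(0.376)⁴/32 = 1.962×10^-3 m⁴.
τ_max = T·r/J = 160800 × 0.188 / 1.962×10^-3 = 1.541×10^7 Pa.

2.23 ksi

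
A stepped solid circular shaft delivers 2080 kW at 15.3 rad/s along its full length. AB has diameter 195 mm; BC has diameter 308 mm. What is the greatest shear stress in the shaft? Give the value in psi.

13500 psi

ω = 15.3 rad/s, so T = P/ω = 2080×10³ / 15.30 = 135900 N·m.
Under the same torque, τ_max = 16T/(πd³) is largest where d is smallest — segment AB (d = 195 mm).
τ_max = 16·135900/(π·(0.195)³) = 9.338×10^7 Pa.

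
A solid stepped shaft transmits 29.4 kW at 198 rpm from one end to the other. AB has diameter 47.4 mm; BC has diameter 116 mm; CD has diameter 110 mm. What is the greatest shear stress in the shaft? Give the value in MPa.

67.8 MPa

ω = 2π·198/60 = 20.73 rad/s, so T = P/ω = 29.4×10³ / 20.73 = 1418 N·m.
Under the same torque, τ_max = 16T/(πd³) is largest where d is smallest — segment AB (d = 47.4 mm).
τ_max = 16·1418/(π·(0.0474)³) = 6.781×10^7 Pa.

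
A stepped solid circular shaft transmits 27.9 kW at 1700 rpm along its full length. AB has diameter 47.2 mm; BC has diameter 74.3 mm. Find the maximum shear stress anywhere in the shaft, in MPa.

7.59 MPa

ω = 2π·1700/60 = 178.0 rad/s, so T = P/ω = 27.9×10³ / 178.0 = 156.7 N·m.
Under the same torque, τ_max = 16T/(πd³) is largest where d is smallest — segment AB (d = 47.2 mm).
τ_max = 16·156.7/(π·(0.0472)³) = 7.591×10^6 Pa.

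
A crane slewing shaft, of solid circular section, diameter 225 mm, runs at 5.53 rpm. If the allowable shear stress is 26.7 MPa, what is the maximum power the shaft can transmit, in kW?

J = πd⁴/32 = π(0.225)⁴/32 = 2.516×10^-4 m⁴.
T_max = τ_allow·J/r = 2.67×10^7 × 2.516×10^-4 / 0.113 = 59720 N·m.
ω = 2π·5.53/60 = 0.5791 rad/s, so P_max = T_max·ω = 3.458×10^4 W.

34.6 kW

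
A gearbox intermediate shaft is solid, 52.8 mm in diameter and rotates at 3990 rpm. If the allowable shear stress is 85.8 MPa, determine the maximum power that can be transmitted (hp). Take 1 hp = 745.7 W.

J = πd⁴/32 = π(0.0528)⁴/32 = 7.630×10^-7 m⁴.
T_max = τ_allow·J/r = 8.58×10^7 × 7.630×10^-7 / 0.0264 = 2480 N·m.
ω = 2π·3990/60 = 417.8 rad/s, so P_max = T_max·ω = 1.036×10^6 W.

1390 hp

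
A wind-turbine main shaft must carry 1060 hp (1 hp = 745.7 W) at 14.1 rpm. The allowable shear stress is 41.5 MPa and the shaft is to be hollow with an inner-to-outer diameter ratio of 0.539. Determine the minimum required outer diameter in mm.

ω = 2π·14.1/60 = 1.477 rad/s, so T = P/ω = 1060×745.7 / 1.477 = 535300 N·m.
For a hollow shaft with d_i/d_o = 0.539: τ_max = 16T/(π d_o³ (1−k⁴)), so d_o = [16T/(π τ_allow (1−k⁴))]^(1/3) = [16·535300/(π·4.15×10^7·0.9156)]^(1/3) = 0.4155 m.

416 mm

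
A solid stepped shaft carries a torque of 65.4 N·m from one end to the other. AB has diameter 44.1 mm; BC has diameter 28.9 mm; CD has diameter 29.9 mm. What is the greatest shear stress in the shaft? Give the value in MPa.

Under the same torque, τ_max = 16T/(πd³) is largest where d is smallest — segment BC (d = 28.9 mm).
τ_max = 16·65.40/(π·(0.0289)³) = 1.380×10^7 Pa.

13.8 MPa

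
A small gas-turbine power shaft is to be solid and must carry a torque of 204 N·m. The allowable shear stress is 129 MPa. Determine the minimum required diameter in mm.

For a solid shaft τ_max = 16T/(πd³), so d = (16T/(π τ_allow))^(1/3) = (16·204.0/(π·1.29×10^8))^(1/3) = 0.02004 m.

20.0 mm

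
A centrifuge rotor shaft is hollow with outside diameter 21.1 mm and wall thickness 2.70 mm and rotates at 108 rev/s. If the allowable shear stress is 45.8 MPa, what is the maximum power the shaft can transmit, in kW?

39.8 kW

J = π(d_o⁴ − d_i⁴)/32 = π(0.0211⁴ − 0.0157⁴)/32 = 1.349×10^-8 m⁴.
T_max = τ_allow·J/r = 4.58×10^7 × 1.349×10^-8 / 0.0106 = 58.58 N·m.
ω = 2π·108 = 678.6 rad/s, so P_max = T_max·ω = 3.975×10^4 W.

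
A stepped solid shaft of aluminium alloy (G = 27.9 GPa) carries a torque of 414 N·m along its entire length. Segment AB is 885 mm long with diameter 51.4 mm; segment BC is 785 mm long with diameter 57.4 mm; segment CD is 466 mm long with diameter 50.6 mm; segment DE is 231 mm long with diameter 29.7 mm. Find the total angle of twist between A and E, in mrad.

J_AB = π(0.0514)⁴/32 = 6.85×10^-7 m⁴; J_BC = π(0.0574)⁴/32 = 1.07×10^-6 m⁴; J_CD = π(0.0506)⁴/32 = 6.44×10^-7 m⁴; J_DE = π(0.0297)⁴/32 = 7.64×10^-8 m⁴.
θ = (T/G)·Σ L_i/J_i = (414.0/27.9×10⁹)·(0.885/6.85×10^-7 + 0.785/1.07×10^-6 + 0.466/6.44×10^-7 + 0.231/7.64×10^-8) = 0.08571 rad.

85.7 mrad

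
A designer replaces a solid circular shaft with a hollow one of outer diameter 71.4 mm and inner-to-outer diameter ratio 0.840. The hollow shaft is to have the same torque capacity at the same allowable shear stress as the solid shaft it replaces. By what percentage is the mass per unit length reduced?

53.4 %

Equal τ_max and T ⇒ the solid shaft needs d_s³ = d_o³(1−k⁴), so d_s = 71.4·(1−0.840⁴)^(1/3) = 56.75 mm.
Area ratio A_h/A_s = d_o²(1−k²)/d_s² = (1−k²)/(1−k⁴)^(2/3) = 0.4660.
Mass saving = 1 − 0.4660 = 53.4 %.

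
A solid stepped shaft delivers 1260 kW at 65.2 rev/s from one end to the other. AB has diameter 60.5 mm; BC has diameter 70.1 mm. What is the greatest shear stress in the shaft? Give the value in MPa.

ω = 2π·65.2 = 409.7 rad/s, so T = P/ω = 1260×10³ / 409.7 = 3076 N·m.
Under the same torque, τ_max = 16T/(πd³) is largest where d is smallest — segment AB (d = 60.5 mm).
τ_max = 16·3076/(π·(0.0605)³) = 7.074×10^7 Pa.

70.7 MPa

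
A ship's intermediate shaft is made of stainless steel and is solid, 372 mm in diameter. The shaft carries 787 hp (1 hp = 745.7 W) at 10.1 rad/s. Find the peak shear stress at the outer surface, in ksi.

ω = 10.1 rad/s, so T = P/ω = 787×745.7 / 10.10 = 58110 N·m.
J = πd⁴/32 = π(0.372)⁴/32 = 1.880×10^-3 m⁴.
τ_max = T·r/J = 58110 × 0.186 / 1.880×10^-3 = 5.749×10^6 Pa.

0.834 ksi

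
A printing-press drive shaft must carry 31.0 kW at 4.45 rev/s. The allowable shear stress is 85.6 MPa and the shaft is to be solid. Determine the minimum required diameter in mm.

ω = 2π·4.45 = 27.96 rad/s, so T = P/ω = 31.0×10³ / 27.96 = 1109 N·m.
For a solid shaft τ_max = 16T/(πd³), so d = (16T/(π τ_allow))^(1/3) = (16·1109/(π·8.56×10^7))^(1/3) = 0.04041 m.

40.4 mm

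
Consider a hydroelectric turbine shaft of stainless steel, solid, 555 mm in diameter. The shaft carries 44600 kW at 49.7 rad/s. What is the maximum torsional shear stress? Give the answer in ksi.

3.88 ksi

ω = 49.7 rad/s, so T = P/ω = 44600×10³ / 49.70 = 897400 N·m.
J = πd⁴/32 = π(0.555)⁴/32 = 9.315×10^-3 m⁴.
τ_max = T·r/J = 897400 × 0.278 / 9.315×10^-3 = 2.673×10^7 Pa.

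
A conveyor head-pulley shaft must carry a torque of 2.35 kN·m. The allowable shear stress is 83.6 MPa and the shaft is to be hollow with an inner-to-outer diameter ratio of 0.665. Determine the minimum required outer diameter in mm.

56.2 mm

For a hollow shaft with d_i/d_o = 0.665: τ_max = 16T/(π d_o³ (1−k⁴)), so d_o = [16T/(π τ_allow (1−k⁴))]^(1/3) = [16·2350/(π·8.36×10^7·0.8044)]^(1/3) = 0.05625 m.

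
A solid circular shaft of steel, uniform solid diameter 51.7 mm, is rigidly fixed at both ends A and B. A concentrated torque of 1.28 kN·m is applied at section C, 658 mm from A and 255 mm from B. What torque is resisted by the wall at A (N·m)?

With uniform GJ and both ends fixed, compatibility θ_AC = θ_CB gives T_A·a = T_B·b, together with T_A + T_B = T₀.
T_A = T₀·b/(a+b) = 1280·255/913.0 = 357.5 N·m; T_B = 922.5 N·m.

358 N·m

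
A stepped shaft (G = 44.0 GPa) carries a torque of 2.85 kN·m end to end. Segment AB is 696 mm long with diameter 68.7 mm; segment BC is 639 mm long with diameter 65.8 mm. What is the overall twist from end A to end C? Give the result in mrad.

J_AB = π(0.0687)⁴/32 = 2.19×10^-6 m⁴; J_BC = π(0.0658)⁴/32 = 1.84×10^-6 m⁴.
θ = (T/G)·Σ L_i/J_i = (2850/44.0×10⁹)·(0.696/2.19×10^-6 + 0.639/1.84×10^-6) = 0.04310 rad.

43.1 mrad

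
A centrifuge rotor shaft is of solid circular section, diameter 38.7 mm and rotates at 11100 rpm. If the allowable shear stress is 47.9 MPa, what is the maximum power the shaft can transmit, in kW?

634 kW

J = πd⁴/32 = π(0.0387)⁴/32 = 2.202×10^-7 m⁴.
T_max = τ_allow·J/r = 4.79×10^7 × 2.202×10^-7 / 0.0194 = 545.1 N·m.
ω = 2π·11100/60 = 1162 rad/s, so P_max = T_max·ω = 6.337×10^5 W.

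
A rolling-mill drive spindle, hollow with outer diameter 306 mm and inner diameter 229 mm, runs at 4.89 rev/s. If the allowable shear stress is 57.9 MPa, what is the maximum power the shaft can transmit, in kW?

J = π(d_o⁴ − d_i⁴)/32 = π(0.306⁴ − 0.229⁴)/32 = 5.908×10^-4 m⁴.
T_max = τ_allow·J/r = 5.79×10^7 × 5.908×10^-4 / 0.153 = 223600 N·m.
ω = 2π·4.89 = 30.72 rad/s, so P_max = T_max·ω = 6.869×10^6 W.

6870 kW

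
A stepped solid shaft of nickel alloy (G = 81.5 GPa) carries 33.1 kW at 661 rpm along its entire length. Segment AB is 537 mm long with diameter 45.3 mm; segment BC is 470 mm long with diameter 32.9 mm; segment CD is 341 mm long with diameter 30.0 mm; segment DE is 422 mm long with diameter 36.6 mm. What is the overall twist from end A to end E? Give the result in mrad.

70.8 mrad

ω = 2π·661/60 = 69.22 rad/s, so T = P/ω = 33.1×10³ / 69.22 = 478.2 N·m.
J_AB = π(0.0453)⁴/32 = 4.13×10^-7 m⁴; J_BC = π(0.0329)⁴/32 = 1.15×10^-7 m⁴; J_CD = π(0.0300)⁴/32 = 7.95×10^-8 m⁴; J_DE = π(0.0366)⁴/32 = 1.76×10^-7 m⁴.
θ = (T/G)·Σ L_i/J_i = (478.2/81.5×10⁹)·(0.537/4.13×10^-7 + 0.470/1.15×10^-7 + 0.341/7.95×10^-8 + 0.422/1.76×10^-7) = 0.07081 rad.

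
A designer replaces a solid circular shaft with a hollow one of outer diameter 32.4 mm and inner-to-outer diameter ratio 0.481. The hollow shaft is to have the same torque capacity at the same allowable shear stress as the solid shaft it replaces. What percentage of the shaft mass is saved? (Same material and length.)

20.3 %

Equal τ_max and T ⇒ the solid shaft needs d_s³ = d_o³(1−k⁴), so d_s = 32.4·(1−0.481⁴)^(1/3) = 31.81 mm.
Area ratio A_h/A_s = d_o²(1−k²)/d_s² = (1−k²)/(1−k⁴)^(2/3) = 0.7974.
Mass saving = 1 − 0.7974 = 20.3 %.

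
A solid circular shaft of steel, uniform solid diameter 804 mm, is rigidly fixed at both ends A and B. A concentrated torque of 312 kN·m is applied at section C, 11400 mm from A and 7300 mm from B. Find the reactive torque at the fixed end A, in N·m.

122000 N·m

With uniform GJ and both ends fixed, compatibility θ_AC = θ_CB gives T_A·a = T_B·b, together with T_A + T_B = T₀.
T_A = T₀·b/(a+b) = 312000·7300/18700 = 121800 N·m; T_B = 190200 N·m.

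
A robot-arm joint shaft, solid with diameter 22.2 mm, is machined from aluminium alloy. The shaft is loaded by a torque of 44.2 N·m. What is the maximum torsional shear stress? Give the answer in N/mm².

J = πd⁴/32 = π(0.0222)⁴/32 = 2.385×10^-8 m⁴.
τ_max = T·r/J = 44.20 × 0.0111 / 2.385×10^-8 = 2.057×10^7 Pa.

20.6 N/mm²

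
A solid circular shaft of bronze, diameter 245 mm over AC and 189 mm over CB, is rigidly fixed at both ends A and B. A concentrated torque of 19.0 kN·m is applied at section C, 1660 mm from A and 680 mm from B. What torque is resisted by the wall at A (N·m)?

Compatibility: T_A·a/J_AC = T_B·b/J_CB with T_A + T_B = T₀.
J_AC = 3.54×10^-4 m⁴, J_CB = 1.25×10^-4 m⁴, so T_A = T₀·(J_AC/a)/((J_AC/a)+(J_CB/b)) = 10190 N·m, T_B = 8810 N·m.

10200 N·m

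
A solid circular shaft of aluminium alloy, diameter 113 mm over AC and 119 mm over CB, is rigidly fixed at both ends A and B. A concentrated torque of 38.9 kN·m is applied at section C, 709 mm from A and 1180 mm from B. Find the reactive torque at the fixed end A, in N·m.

22400 N·m

Compatibility: T_A·a/J_AC = T_B·b/J_CB with T_A + T_B = T₀.
J_AC = 1.60×10^-5 m⁴, J_CB = 1.97×10^-5 m⁴, so T_A = T₀·(J_AC/a)/((J_AC/a)+(J_CB/b)) = 22370 N·m, T_B = 16530 N·m.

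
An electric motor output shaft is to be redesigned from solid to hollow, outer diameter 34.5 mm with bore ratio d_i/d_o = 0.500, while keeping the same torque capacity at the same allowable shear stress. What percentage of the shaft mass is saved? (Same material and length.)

Equal τ_max and T ⇒ the solid shaft needs d_s³ = d_o³(1−k⁴), so d_s = 34.5·(1−0.500⁴)^(1/3) = 33.77 mm.
Area ratio A_h/A_s = d_o²(1−k²)/d_s² = (1−k²)/(1−k⁴)^(2/3) = 0.7830.
Mass saving = 1 − 0.7830 = 21.7 %.

21.7 %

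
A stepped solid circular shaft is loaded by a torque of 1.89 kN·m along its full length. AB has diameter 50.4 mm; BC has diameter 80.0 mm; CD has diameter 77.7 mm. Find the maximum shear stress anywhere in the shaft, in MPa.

75.2 MPa

Under the same torque, τ_max = 16T/(πd³) is largest where d is smallest — segment AB (d = 50.4 mm).
τ_max = 16·1890/(π·(0.0504)³) = 7.519×10^7 Pa.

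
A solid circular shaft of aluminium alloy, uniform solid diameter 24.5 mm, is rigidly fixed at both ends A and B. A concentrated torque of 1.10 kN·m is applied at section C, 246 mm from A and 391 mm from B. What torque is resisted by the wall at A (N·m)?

675 N·m

With uniform GJ and both ends fixed, compatibility θ_AC = θ_CB gives T_A·a = T_B·b, together with T_A + T_B = T₀.
T_A = T₀·b/(a+b) = 1100·391/637.0 = 675.2 N·m; T_B = 424.8 N·m.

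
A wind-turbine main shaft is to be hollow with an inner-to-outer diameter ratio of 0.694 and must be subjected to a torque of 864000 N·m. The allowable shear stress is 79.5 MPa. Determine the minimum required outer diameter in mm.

416 mm

For a hollow shaft with d_i/d_o = 0.694: τ_max = 16T/(π d_o³ (1−k⁴)), so d_o = [16T/(π τ_allow (1−k⁴))]^(1/3) = [16·864000/(π·7.95×10^7·0.7680)]^(1/3) = 0.4161 m.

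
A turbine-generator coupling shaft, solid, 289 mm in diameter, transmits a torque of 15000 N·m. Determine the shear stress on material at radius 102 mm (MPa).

J = πd⁴/32 = π(0.289)⁴/32 = 6.848×10^-4 m⁴.
Shear stress varies linearly with radius: τ = T·r/J = 15000 × 0.102 / 6.848×10^-4 = 2.234×10^6 Pa.

2.23 MPa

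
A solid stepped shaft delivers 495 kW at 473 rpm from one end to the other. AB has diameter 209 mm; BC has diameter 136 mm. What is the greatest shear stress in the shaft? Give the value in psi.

ω = 2π·473/60 = 49.53 rad/s, so T = P/ω = 495×10³ / 49.53 = 9993 N·m.
Under the same torque, τ_max = 16T/(πd³) is largest where d is smallest — segment BC (d = 136 mm).
τ_max = 16·9993/(π·(0.136)³) = 2.023×10^7 Pa.

2930 psi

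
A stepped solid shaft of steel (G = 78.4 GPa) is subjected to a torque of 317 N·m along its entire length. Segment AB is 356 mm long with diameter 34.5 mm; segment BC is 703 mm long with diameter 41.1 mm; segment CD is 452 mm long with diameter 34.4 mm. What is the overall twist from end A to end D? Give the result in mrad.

33.8 mrad

J_AB = π(0.0345)⁴/32 = 1.39×10^-7 m⁴; J_BC = π(0.0411)⁴/32 = 2.80×10^-7 m⁴; J_CD = π(0.0344)⁴/32 = 1.37×10^-7 m⁴.
θ = (T/G)·Σ L_i/J_i = (317.0/78.4×10⁹)·(0.356/1.39×10^-7 + 0.703/2.80×10^-7 + 0.452/1.37×10^-7) = 0.03379 rad.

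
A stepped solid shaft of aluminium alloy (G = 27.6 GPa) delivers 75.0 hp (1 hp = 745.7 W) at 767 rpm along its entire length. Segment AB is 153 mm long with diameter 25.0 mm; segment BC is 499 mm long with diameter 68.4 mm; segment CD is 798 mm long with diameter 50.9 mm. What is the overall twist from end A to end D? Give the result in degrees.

ω = 2π·767/60 = 80.32 rad/s, so T = P/ω = 75.0×745.7 / 80.32 = 696.3 N·m.
J_AB = π(0.0250)⁴/32 = 3.83×10^-8 m⁴; J_BC = π(0.0684)⁴/32 = 2.15×10^-6 m⁴; J_CD = π(0.0509)⁴/32 = 6.59×10^-7 m⁴.
θ = (T/G)·Σ L_i/J_i = (696.3/27.6×10⁹)·(0.153/3.83×10^-8 + 0.499/2.15×10^-6 + 0.798/6.59×10^-7) = 0.1371 rad.

7.85°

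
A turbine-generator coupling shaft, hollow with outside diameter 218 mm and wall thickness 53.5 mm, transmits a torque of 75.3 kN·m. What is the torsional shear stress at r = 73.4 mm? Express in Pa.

J = π(d_o⁴ − d_i⁴)/32 = π(0.218⁴ − 0.111⁴)/32 = 2.068×10^-4 m⁴.
Shear stress varies linearly with radius: τ = T·r/J = 75300 × 0.0734 / 2.068×10^-4 = 2.672×10^7 Pa.

2.67e7 Pa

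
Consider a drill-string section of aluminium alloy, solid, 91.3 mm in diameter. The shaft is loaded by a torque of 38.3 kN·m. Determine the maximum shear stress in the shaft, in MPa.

256 MPa

J = πd⁴/32 = π(0.0913)⁴/32 = 6.822×10^-6 m⁴.
τ_max = T·r/J = 38300 × 0.0456 / 6.822×10^-6 = 2.563×10^8 Pa.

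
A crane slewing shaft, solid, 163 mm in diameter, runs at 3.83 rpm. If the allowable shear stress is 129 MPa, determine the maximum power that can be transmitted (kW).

J = πd⁴/32 = π(0.163)⁴/32 = 6.930×10^-5 m⁴.
T_max = τ_allow·J/r = 1.29×10^8 × 6.930×10^-5 / 0.0815 = 109700 N·m.
ω = 2π·3.83/60 = 0.4011 rad/s, so P_max = T_max·ω = 4.400×10^4 W.

44.0 kW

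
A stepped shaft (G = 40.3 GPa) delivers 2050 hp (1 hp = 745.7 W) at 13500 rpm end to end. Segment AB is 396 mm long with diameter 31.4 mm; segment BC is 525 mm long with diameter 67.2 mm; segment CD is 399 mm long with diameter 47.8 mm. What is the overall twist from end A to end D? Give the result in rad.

0.139 rad

ω = 2π·13500/60 = 1414 rad/s, so T = P/ω = 2050×745.7 / 1414 = 1081 N·m.
J_AB = π(0.0314)⁴/32 = 9.54×10^-8 m⁴; J_BC = π(0.0672)⁴/32 = 2.00×10^-6 m⁴; J_CD = π(0.0478)⁴/32 = 5.13×10^-7 m⁴.
θ = (T/G)·Σ L_i/J_i = (1081/40.3×10⁹)·(0.396/9.54×10^-8 + 0.525/2.00×10^-6 + 0.399/5.13×10^-7) = 0.1393 rad.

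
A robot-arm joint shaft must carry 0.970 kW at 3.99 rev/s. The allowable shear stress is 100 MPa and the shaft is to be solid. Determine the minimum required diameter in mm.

12.5 mm

ω = 2π·3.99 = 25.07 rad/s, so T = P/ω = 0.970×10³ / 25.07 = 38.69 N·m.
For a solid shaft τ_max = 16T/(πd³), so d = (16T/(π τ_allow))^(1/3) = (16·38.69/(π·1.00×10^8))^(1/3) = 0.01254 m.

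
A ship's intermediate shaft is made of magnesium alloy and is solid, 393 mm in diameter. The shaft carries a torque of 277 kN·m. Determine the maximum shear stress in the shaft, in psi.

J = πd⁴/32 = π(0.393)⁴/32 = 2.342×10^-3 m⁴.
τ_max = T·r/J = 277000 × 0.197 / 2.342×10^-3 = 2.324×10^7 Pa.

3370 psi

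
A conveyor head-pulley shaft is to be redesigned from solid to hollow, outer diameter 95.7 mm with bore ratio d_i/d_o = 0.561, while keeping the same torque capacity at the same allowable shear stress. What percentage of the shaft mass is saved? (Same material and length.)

26.5 %

Equal τ_max and T ⇒ the solid shaft needs d_s³ = d_o³(1−k⁴), so d_s = 95.7·(1−0.561⁴)^(1/3) = 92.43 mm.
Area ratio A_h/A_s = d_o²(1−k²)/d_s² = (1−k²)/(1−k⁴)^(2/3) = 0.7346.
Mass saving = 1 − 0.7346 = 26.5 %.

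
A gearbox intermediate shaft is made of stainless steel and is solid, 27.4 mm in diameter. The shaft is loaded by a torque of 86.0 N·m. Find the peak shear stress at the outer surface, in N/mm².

J = πd⁴/32 = π(0.0274)⁴/32 = 5.534×10^-8 m⁴.
τ_max = T·r/J = 86.00 × 0.0137 / 5.534×10^-8 = 2.129×10^7 Pa.

21.3 N/mm²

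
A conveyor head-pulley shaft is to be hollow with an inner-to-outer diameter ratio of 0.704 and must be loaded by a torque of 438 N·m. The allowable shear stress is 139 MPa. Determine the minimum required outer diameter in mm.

For a hollow shaft with d_i/d_o = 0.704: τ_max = 16T/(π d_o³ (1−k⁴)), so d_o = [16T/(π τ_allow (1−k⁴))]^(1/3) = [16·438.0/(π·1.39×10^8·0.7544)]^(1/3) = 0.02771 m.

27.7 mm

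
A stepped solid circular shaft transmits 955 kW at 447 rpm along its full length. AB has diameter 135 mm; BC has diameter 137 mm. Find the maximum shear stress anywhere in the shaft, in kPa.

ω = 2π·447/60 = 46.81 rad/s, so T = P/ω = 955×10³ / 46.81 = 20400 N·m.
Under the same torque, τ_max = 16T/(πd³) is largest where d is smallest — segment AB (d = 135 mm).
τ_max = 16·20400/(π·(0.135)³) = 4.223×10^7 Pa.

42200 kPa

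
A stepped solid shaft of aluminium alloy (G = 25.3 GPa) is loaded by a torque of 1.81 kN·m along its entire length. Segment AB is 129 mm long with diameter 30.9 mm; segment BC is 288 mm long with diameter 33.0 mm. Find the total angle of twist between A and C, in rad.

J_AB = π(0.0309)⁴/32 = 8.95×10^-8 m⁴; J_BC = π(0.0330)⁴/32 = 1.16×10^-7 m⁴.
θ = (T/G)·Σ L_i/J_i = (1810/25.3×10⁹)·(0.129/8.95×10^-8 + 0.288/1.16×10^-7) = 0.2801 rad.

0.280 rad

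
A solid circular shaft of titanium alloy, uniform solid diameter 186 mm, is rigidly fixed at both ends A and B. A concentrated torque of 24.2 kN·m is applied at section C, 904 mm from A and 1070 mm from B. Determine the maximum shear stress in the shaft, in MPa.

10.4 MPa

With uniform GJ and both ends fixed, compatibility θ_AC = θ_CB gives T_A·a = T_B·b, together with T_A + T_B = T₀.
T_A = T₀·b/(a+b) = 24200·1070/1974 = 13120 N·m; T_B = 11080 N·m.
τ in each portion: τ_AC = 1.04×10^7 Pa, τ_CB = 8.77×10^6 Pa; maximum is in AC.
τ_max = T_AC·r/J = 13120·0.0930/1.18×10^-4 = 1.038×10^7 Pa.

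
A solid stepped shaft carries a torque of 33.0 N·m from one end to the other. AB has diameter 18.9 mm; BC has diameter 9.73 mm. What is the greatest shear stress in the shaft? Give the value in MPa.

Under the same torque, τ_max = 16T/(πd³) is largest where d is smallest — segment BC (d = 9.73 mm).
τ_max = 16·33.00/(π·(0.00973)³) = 1.825×10^8 Pa.

182 MPa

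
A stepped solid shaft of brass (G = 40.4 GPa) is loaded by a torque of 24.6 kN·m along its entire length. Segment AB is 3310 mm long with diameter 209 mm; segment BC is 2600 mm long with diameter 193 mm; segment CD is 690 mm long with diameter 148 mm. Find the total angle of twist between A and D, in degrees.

J_AB = π(0.209)⁴/32 = 1.87×10^-4 m⁴; J_BC = π(0.193)⁴/32 = 1.36×10^-4 m⁴; J_CD = π(0.148)⁴/32 = 4.71×10^-5 m⁴.
θ = (T/G)·Σ L_i/J_i = (24600/40.4×10⁹)·(3.31/1.87×10^-4 + 2.60/1.36×10^-4 + 0.690/4.71×10^-5) = 0.03130 rad.

1.79°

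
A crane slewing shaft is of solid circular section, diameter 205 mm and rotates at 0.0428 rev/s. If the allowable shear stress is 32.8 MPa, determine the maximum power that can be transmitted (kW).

J = πd⁴/32 = π(0.205)⁴/32 = 1.734×10^-4 m⁴.
T_max = τ_allow·J/r = 3.28×10^7 × 1.734×10^-4 / 0.102 = 55480 N·m.
ω = 2π·0.0428 = 0.2689 rad/s, so P_max = T_max·ω = 1.492×10^4 W.

14.9 kW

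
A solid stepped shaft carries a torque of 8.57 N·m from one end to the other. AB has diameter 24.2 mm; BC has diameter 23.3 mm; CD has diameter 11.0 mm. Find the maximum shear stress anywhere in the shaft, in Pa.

Under the same torque, τ_max = 16T/(πd³) is largest where d is smallest — segment CD (d = 11.0 mm).
τ_max = 16·8.570/(π·(0.0110)³) = 3.279×10^7 Pa.

3.28e7 Pa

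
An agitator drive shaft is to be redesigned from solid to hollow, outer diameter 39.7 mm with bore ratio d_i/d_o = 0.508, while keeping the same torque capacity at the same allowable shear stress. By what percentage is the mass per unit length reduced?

22.3 %

Equal τ_max and T ⇒ the solid shaft needs d_s³ = d_o³(1−k⁴), so d_s = 39.7·(1−0.508⁴)^(1/3) = 38.80 mm.
Area ratio A_h/A_s = d_o²(1−k²)/d_s² = (1−k²)/(1−k⁴)^(2/3) = 0.7768.
Mass saving = 1 − 0.7768 = 22.3 %.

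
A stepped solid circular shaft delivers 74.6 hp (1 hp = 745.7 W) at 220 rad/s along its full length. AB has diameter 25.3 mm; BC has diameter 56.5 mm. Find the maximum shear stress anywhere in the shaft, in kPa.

ω = 220 rad/s, so T = P/ω = 74.6×745.7 / 220.0 = 252.9 N·m.
Under the same torque, τ_max = 16T/(πd³) is largest where d is smallest — segment AB (d = 25.3 mm).
τ_max = 16·252.9/(π·(0.0253)³) = 7.952×10^7 Pa.

79500 kPa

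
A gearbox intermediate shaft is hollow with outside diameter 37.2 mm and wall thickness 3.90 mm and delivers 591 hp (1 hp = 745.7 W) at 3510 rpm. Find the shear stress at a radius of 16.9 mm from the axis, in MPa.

ω = 2π·3510/60 = 367.6 rad/s, so T = P/ω = 591×745.7 / 367.6 = 1199 N·m.
J = π(d_o⁴ − d_i⁴)/32 = π(0.0372⁴ − 0.0294⁴)/32 = 1.147×10^-7 m⁴.
Shear stress varies linearly with radius: τ = T·r/J = 1199 × 0.0169 / 1.147×10^-7 = 1.767×10^8 Pa.

177 MPa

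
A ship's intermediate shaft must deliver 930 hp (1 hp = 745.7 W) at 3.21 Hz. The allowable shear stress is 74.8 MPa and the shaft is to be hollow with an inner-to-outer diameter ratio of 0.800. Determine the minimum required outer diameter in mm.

158 mm

ω = 2π·3.21 = 20.17 rad/s, so T = P/ω = 930×745.7 / 20.17 = 34380 N·m.
For a hollow shaft with d_i/d_o = 0.800: τ_max = 16T/(π d_o³ (1−k⁴)), so d_o = [16T/(π τ_allow (1−k⁴))]^(1/3) = [16·34380/(π·7.48×10^7·0.5904)]^(1/3) = 0.1583 m.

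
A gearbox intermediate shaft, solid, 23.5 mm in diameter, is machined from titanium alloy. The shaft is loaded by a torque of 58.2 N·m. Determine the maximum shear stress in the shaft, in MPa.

J = πd⁴/32 = π(0.0235)⁴/32 = 2.994×10^-8 m⁴.
τ_max = T·r/J = 58.20 × 0.0118 / 2.994×10^-8 = 2.284×10^7 Pa.

22.8 MPa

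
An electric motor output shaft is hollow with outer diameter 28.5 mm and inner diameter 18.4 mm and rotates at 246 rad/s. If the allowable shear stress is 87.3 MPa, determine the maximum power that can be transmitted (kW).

80.7 kW

J = π(d_o⁴ − d_i⁴)/32 = π(0.0285⁴ − 0.0184⁴)/32 = 5.352×10^-8 m⁴.
T_max = τ_allow·J/r = 8.73×10^7 × 5.352×10^-8 / 0.0143 = 327.9 N·m.
ω = 246 rad/s, so P_max = T_max·ω = 8.066×10^4 W.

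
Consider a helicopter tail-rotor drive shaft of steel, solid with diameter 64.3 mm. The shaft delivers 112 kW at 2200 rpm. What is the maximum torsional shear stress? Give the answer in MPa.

9.31 MPa

ω = 2π·2200/60 = 230.4 rad/s, so T = P/ω = 112×10³ / 230.4 = 486.1 N·m.
J = πd⁴/32 = π(0.0643)⁴/32 = 1.678×10^-6 m⁴.
τ_max = T·r/J = 486.1 × 0.0321 / 1.678×10^-6 = 9.313×10^6 Pa.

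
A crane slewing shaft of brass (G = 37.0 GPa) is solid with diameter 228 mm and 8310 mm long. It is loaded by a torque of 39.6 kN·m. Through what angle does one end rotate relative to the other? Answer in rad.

J = πd⁴/32 = π(0.228)⁴/32 = 2.653×10^-4 m⁴.
θ = T·L/(G·J) = 39600 × 8.31 / (37.0×10⁹ × 2.653×10^-4) = 0.03352 rad.

0.0335 rad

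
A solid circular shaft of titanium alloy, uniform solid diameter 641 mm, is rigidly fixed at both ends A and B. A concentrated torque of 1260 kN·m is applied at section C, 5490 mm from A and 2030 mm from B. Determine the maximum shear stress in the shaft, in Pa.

With uniform GJ and both ends fixed, compatibility θ_AC = θ_CB gives T_A·a = T_B·b, together with T_A + T_B = T₀.
T_A = T₀·b/(a+b) = 1.260e6·2030/7520 = 340100 N·m; T_B = 919900 N·m.
τ in each portion: τ_AC = 6.58×10^6 Pa, τ_CB = 1.78×10^7 Pa; maximum is in CB.
τ_max = T_CB·r/J = 919900·0.321/0.0166 = 1.779×10^7 Pa.

1.78e7 Pa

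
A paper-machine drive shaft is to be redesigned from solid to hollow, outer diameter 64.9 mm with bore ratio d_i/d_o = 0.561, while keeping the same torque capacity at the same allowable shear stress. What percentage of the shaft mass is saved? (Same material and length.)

Equal τ_max and T ⇒ the solid shaft needs d_s³ = d_o³(1−k⁴), so d_s = 64.9·(1−0.561⁴)^(1/3) = 62.68 mm.
Area ratio A_h/A_s = d_o²(1−k²)/d_s² = (1−k²)/(1−k⁴)^(2/3) = 0.7346.
Mass saving = 1 − 0.7346 = 26.5 %.

26.5 %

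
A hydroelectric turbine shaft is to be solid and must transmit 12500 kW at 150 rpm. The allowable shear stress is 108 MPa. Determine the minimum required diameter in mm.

335 mm

ω = 2π·150/60 = 15.71 rad/s, so T = P/ω = 12500×10³ / 15.71 = 795800 N·m.
For a solid shaft τ_max = 16T/(πd³), so d = (16T/(π τ_allow))^(1/3) = (16·795800/(π·1.08×10^8))^(1/3) = 0.3348 m.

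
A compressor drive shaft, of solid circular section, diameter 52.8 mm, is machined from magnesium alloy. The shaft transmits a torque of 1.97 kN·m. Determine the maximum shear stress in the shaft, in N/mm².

J = πd⁴/32 = π(0.0528)⁴/32 = 7.630×10^-7 m⁴.
τ_max = T·r/J = 1970 × 0.0264 / 7.630×10^-7 = 6.816×10^7 Pa.

68.2 N/mm²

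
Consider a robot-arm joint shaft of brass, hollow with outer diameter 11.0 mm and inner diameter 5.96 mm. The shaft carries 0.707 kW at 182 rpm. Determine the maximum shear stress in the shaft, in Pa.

ω = 2π·182/60 = 19.06 rad/s, so T = P/ω = 0.707×10³ / 19.06 = 37.10 N·m.
J = π(d_o⁴ − d_i⁴)/32 = π(0.0110⁴ − 0.00596⁴)/32 = 1.314×10^-9 m⁴.
τ_max = T·r/J = 37.10 × 0.00550 / 1.314×10^-9 = 1.553×10^8 Pa.

1.55e8 Pa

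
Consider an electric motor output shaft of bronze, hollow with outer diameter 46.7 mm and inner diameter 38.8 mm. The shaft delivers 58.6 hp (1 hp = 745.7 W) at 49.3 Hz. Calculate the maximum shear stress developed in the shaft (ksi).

ω = 2π·49.3 = 309.8 rad/s, so T = P/ω = 58.6×745.7 / 309.8 = 141.1 N·m.
J = π(d_o⁴ − d_i⁴)/32 = π(0.0467⁴ − 0.0388⁴)/32 = 2.444×10^-7 m⁴.
τ_max = T·r/J = 141.1 × 0.0234 / 2.444×10^-7 = 1.348×10^7 Pa.

1.95 ksi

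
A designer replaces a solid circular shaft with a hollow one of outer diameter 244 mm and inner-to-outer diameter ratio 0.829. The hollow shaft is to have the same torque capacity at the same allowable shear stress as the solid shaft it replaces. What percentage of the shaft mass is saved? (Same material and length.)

Equal τ_max and T ⇒ the solid shaft needs d_s³ = d_o³(1−k⁴), so d_s = 244·(1−0.829⁴)^(1/3) = 197.2 mm.
Area ratio A_h/A_s = d_o²(1−k²)/d_s² = (1−k²)/(1−k⁴)^(2/3) = 0.4789.
Mass saving = 1 − 0.4789 = 52.1 %.

52.1 %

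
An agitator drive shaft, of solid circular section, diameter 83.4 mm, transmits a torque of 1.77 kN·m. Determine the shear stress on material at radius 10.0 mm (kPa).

3730 kPa

J = πd⁴/32 = π(0.0834)⁴/32 = 4.750×10^-6 m⁴.
Shear stress varies linearly with radius: τ = T·r/J = 1770 × 0.0100 / 4.750×10^-6 = 3.727×10^6 Pa.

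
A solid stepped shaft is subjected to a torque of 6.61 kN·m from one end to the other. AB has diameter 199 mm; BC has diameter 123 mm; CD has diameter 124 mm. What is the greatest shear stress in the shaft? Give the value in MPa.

18.1 MPa

Under the same torque, τ_max = 16T/(πd³) is largest where d is smallest — segment BC (d = 123 mm).
τ_max = 16·6610/(π·(0.123)³) = 1.809×10^7 Pa.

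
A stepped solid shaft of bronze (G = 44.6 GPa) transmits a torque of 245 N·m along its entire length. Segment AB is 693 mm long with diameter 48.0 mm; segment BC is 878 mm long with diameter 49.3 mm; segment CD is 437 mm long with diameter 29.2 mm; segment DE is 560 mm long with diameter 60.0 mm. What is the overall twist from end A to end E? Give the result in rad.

0.0517 rad

J_AB = π(0.0480)⁴/32 = 5.21×10^-7 m⁴; J_BC = π(0.0493)⁴/32 = 5.80×10^-7 m⁴; J_CD = π(0.0292)⁴/32 = 7.14×10^-8 m⁴; J_DE = π(0.0600)⁴/32 = 1.27×10^-6 m⁴.
θ = (T/G)·Σ L_i/J_i = (245.0/44.6×10⁹)·(0.693/5.21×10^-7 + 0.878/5.80×10^-7 + 0.437/7.14×10^-8 + 0.560/1.27×10^-6) = 0.05167 rad.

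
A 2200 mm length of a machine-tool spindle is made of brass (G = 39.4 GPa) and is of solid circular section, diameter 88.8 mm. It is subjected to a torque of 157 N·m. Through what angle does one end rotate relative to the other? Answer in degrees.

J = πd⁴/32 = π(0.0888)⁴/32 = 6.105×10^-6 m⁴.
θ = T·L/(G·J) = 157.0 × 2.20 / (39.4×10⁹ × 6.105×10^-6) = 1.436×10^-3 rad.

0.0823°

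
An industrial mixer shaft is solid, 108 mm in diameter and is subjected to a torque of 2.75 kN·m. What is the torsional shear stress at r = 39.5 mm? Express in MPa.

8.13 MPa

J = πd⁴/32 = π(0.108)⁴/32 = 1.336×10^-5 m⁴.
Shear stress varies linearly with radius: τ = T·r/J = 2750 × 0.0395 / 1.336×10^-5 = 8.133×10^6 Pa.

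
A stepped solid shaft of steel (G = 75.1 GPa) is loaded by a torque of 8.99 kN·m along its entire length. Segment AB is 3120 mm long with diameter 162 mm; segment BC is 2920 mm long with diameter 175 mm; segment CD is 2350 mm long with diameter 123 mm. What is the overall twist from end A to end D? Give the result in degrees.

1.25°

J_AB = π(0.162)⁴/32 = 6.76×10^-5 m⁴; J_BC = π(0.175)⁴/32 = 9.21×10^-5 m⁴; J_CD = π(0.123)⁴/32 = 2.25×10^-5 m⁴.
θ = (T/G)·Σ L_i/J_i = (8990/75.1×10⁹)·(3.12/6.76×10^-5 + 2.92/9.21×10^-5 + 2.35/2.25×10^-5) = 0.02184 rad.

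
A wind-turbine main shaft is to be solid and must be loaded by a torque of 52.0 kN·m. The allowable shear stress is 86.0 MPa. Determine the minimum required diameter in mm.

For a solid shaft τ_max = 16T/(πd³), so d = (16T/(π τ_allow))^(1/3) = (16·52000/(π·8.60×10^7))^(1/3) = 0.1455 m.

145 mm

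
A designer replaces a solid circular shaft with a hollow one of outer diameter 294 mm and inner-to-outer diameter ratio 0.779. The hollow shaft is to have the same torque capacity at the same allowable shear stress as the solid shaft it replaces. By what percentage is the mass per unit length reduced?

46.6 %

Equal τ_max and T ⇒ the solid shaft needs d_s³ = d_o³(1−k⁴), so d_s = 294·(1−0.779⁴)^(1/3) = 252.3 mm.
Area ratio A_h/A_s = d_o²(1−k²)/d_s² = (1−k²)/(1−k⁴)^(2/3) = 0.5340.
Mass saving = 1 − 0.5340 = 46.6 %.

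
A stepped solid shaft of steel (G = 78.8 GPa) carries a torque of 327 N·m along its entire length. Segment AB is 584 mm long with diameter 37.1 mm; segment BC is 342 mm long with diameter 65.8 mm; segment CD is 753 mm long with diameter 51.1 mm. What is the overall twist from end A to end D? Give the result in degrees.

J_AB = π(0.0371)⁴/32 = 1.86×10^-7 m⁴; J_BC = π(0.0658)⁴/32 = 1.84×10^-6 m⁴; J_CD = π(0.0511)⁴/32 = 6.69×10^-7 m⁴.
θ = (T/G)·Σ L_i/J_i = (327.0/78.8×10⁹)·(0.584/1.86×10^-7 + 0.342/1.84×10^-6 + 0.753/6.69×10^-7) = 0.01847 rad.

1.06°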